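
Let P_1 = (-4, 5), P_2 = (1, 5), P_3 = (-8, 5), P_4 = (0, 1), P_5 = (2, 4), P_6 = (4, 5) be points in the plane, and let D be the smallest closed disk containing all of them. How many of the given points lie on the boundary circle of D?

2

A smallest enclosing disk is always determined by at most three of the input points on its boundary.
The farthest pair is P_3–P_6 with squared distance 144. The circle on this segment as diameter has centre (-2, 5) and r² = 144/4 = 36.
Check P_1: distance² to centre = 4 ≤ 36, so it lies inside.
All remaining points lie in this disk, and no smaller disk contains both endpoints, so this is the minimum enclosing circle.
The points at distance exactly r from the centre are P_3, P_6 — 2 points.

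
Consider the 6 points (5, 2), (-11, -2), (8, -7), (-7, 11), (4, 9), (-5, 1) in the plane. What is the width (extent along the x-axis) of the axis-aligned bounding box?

max x = 8, min x = -11, so width = 19.

19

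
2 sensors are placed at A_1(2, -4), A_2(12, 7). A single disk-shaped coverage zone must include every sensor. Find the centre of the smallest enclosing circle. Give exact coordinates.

The smallest circle enclosing two points has them as diameter endpoints.
Centre = midpoint = (7, 1.5); r² = |A_1A_2|²/4 = 221/4 = 55.25.
Centre = (7, 1.5).

(7, 1.5)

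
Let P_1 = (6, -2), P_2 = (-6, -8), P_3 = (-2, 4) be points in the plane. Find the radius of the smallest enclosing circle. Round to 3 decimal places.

7.071

Side lengths²: P_1P_2² = 180, P_1P_3² = 100, P_2P_3² = 160.
Since P_1P_2² = 180 < 160 + 100 = 260, the triangle is acute, so the smallest enclosing circle is the circumcircle.
Circumcentre = (-1, -3), r² = 50.
r = √50 ≈ 7.071.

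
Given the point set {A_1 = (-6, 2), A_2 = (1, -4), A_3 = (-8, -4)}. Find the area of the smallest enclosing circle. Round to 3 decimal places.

Side lengths²: A_1A_2² = 85, A_1A_3² = 40, A_2A_3² = 81.
Since A_1A_2² = 85 < 81 + 40 = 121, the triangle is acute, so the smallest enclosing circle is the circumcircle.
Circumcentre = (-3.5, -13/6), r² = 425/18.
Area = π·r² = π·425/18 ≈ 74.176.

74.176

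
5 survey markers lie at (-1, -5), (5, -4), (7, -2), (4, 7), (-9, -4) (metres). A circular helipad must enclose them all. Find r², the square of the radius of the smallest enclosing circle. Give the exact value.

The minimum enclosing circle of a finite set is fixed by two of the points (as a diameter) or three (as a circumcircle).
The minimum enclosing circle is determined by three boundary points: (7, -2), (4, 7), (-9, -4).
Their circumcentre is (-1.4, 0.2) with r² = 75.4.
The farthest remaining point (5, -4) is at distance² 58.6 ≤ 75.4.

75.4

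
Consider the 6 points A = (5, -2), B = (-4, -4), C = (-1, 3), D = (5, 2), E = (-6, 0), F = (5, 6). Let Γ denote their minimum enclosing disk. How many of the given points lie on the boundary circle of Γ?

2

A smallest enclosing disk is always determined by at most three of the input points on its boundary.
The farthest pair is B–F with squared distance 181. The circle on this segment as diameter has centre (0.5, 1) and r² = 181/4 = 45.25.
Check A: distance² to centre = 29.25 ≤ 45.25, so it lies inside.
All remaining points lie in this disk, and no smaller disk contains both endpoints, so this is the minimum enclosing circle.
The points at distance exactly r from the centre are B, F — 2 points.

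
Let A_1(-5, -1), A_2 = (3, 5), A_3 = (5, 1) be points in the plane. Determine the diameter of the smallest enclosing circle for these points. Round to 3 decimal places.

10.365

Side lengths²: A_1A_2² = 100, A_1A_3² = 104, A_2A_3² = 20.
Since A_1A_3² = 104 < 100 + 20 = 120, the triangle is acute, so the smallest enclosing circle is the circumcircle.
Circumcentre = (-2/11, 10/11), r² = 3250/121.
Diameter = 2r = 2√(3250/121) ≈ 10.365.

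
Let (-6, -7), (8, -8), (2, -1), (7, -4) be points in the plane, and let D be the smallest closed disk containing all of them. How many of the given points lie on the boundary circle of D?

2

By Welzl's lemma the MEC is supported by two points (diametrically opposite) or three points (on a circumcircle).
The farthest pair is (-6, -7)–(8, -8) with squared distance 197. The circle on this segment as diameter has centre (1, -7.5) and r² = 197/4 = 49.25.
Check (2, -1): distance² to centre = 43.25 ≤ 49.25, so it lies inside.
All remaining points lie in this disk, and no smaller disk contains both endpoints, so this is the minimum enclosing circle.
The points at distance exactly r from the centre are (-6, -7), (8, -8) — 2 points.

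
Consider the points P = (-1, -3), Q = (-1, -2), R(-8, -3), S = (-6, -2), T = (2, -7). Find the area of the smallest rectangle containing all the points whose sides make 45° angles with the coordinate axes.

In coordinates u = x + y, v = x − y the rectangle is axis-aligned; the map (x,y)→(u,v) scales areas by 2.
u-values: -4, -3, -11, -8, -5; range = -3 − (-11) = 8.
v-values: 2, 1, -5, -4, 9; range = 9 − (-5) = 14.
Area = (8 × 14) / 2 = 56.

56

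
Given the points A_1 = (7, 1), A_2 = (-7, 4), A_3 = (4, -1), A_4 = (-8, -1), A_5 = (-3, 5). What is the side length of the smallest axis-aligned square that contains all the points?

15

The bounding box has width 15 and height 6.
An axis-aligned square enclosing the set must have side ≥ max(width, height).
So the minimum side is max(15, 6) = 15.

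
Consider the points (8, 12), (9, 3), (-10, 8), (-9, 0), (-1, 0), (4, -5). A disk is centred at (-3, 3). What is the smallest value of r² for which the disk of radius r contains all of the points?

202

The required radius is the distance from (-3, 3) to the farthest point.
Squared distances: 202, 144, 74, 45, 13, 113.
Maximum is 202, attained at (8, 12).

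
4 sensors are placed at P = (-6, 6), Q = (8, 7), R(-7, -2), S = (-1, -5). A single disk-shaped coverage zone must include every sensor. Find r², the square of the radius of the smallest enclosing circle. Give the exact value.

The minimum enclosing circle of a finite set is fixed by two of the points (as a diameter) or three (as a circumcircle).
The farthest pair is Q–R with squared distance 306. The circle on this segment as diameter has centre (0.5, 2.5) and r² = 306/4 = 76.5.
Check P: distance² to centre = 54.5 ≤ 76.5, so it lies inside.
All remaining points lie in this disk, and no smaller disk contains both endpoints, so this is the minimum enclosing circle.

76.5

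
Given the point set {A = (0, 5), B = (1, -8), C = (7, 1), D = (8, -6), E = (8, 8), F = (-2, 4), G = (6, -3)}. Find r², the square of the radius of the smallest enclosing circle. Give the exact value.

The minimum enclosing circle of a finite set is fixed by two of the points (as a diameter) or three (as a circumcircle).
The farthest pair is B–E with squared distance 305. The circle on this segment as diameter has centre (4.5, 0) and r² = 305/4 = 76.25.
Check A: distance² to centre = 45.25 ≤ 76.25, so it lies inside.
All remaining points lie in this disk, and no smaller disk contains both endpoints, so this is the minimum enclosing circle.

76.25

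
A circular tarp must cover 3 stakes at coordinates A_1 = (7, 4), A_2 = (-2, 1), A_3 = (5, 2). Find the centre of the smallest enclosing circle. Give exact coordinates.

(2.5, 2.5)

Side lengths²: A_1A_2² = 90, A_1A_3² = 8, A_2A_3² = 50.
Since A_1A_2² = 90 ≥ 50 + 8 = 58, the angle opposite A_1A_2 is not acute, so the smallest enclosing circle has A_1A_2 as diameter.
Centre = midpoint of A_1A_2 = (2.5, 2.5), r² = 90/4 = 22.5.
Centre = (2.5, 2.5).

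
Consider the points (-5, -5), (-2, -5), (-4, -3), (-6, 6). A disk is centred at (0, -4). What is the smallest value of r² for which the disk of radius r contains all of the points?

136

The required radius is the distance from (0, -4) to the farthest point.
Squared distances: 26, 5, 17, 136.
Maximum is 136, attained at (-6, 6).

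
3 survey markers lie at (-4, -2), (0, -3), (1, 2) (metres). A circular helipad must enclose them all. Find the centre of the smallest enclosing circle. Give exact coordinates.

(-59/42, -5/42)

Call the three points A, B, C in the order given.
Side lengths²: AB² = 17, AC² = 41, BC² = 26.
Since AC² = 41 < 26 + 17 = 43, the triangle is acute, so the smallest enclosing circle is the circumcircle.
Circumcentre = (-59/42, -5/42), r² = 9061/882.
Centre = (-59/42, -5/42).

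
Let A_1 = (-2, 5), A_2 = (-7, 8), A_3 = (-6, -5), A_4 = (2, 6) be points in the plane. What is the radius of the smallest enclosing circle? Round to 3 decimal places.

7.109

A smallest enclosing disk is always determined by at most three of the input points on its boundary.
The minimum enclosing circle is determined by three boundary points: A_2, A_3, A_4.
Their circumcentre is (-169/46, 79/46) with r² = 53465/1058.
The farthest remaining point A_1 is at distance² 14365/1058 ≤ 53465/1058.
r = √(53465/1058) ≈ 7.109.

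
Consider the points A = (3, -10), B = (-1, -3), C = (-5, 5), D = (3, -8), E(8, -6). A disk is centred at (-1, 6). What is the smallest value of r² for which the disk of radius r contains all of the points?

272

The required radius is the distance from (-1, 6) to the farthest point.
Squared distances: 272, 81, 17, 212, 225.
Maximum is 272, attained at A.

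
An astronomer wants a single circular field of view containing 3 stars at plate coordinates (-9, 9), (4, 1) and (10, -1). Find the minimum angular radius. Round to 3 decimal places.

Call the three points A, B, C in the order given.
Side lengths²: AB² = 233, AC² = 461, BC² = 40.
Since AC² = 461 ≥ 233 + 40 = 273, the angle opposite AC is not acute, so the smallest enclosing circle has AC as diameter.
Centre = midpoint of AC = (0.5, 4), r² = 461/4 = 115.25.
r = √(115.25) ≈ 10.735.

10.735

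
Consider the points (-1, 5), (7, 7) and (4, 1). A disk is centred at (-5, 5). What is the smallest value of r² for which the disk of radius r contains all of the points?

148

The required radius is the distance from (-5, 5) to the farthest point.
Squared distances: 16, 148, 97.
Maximum is 148, attained at (7, 7).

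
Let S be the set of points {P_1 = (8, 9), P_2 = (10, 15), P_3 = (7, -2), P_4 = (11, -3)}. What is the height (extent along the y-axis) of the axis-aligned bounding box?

18

max y = 15, min y = -3, so height = 18.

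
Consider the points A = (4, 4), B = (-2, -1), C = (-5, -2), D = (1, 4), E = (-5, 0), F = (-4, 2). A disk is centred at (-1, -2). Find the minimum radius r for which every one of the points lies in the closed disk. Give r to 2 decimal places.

The required radius is the distance from (-1, -2) to the farthest point.
Squared distances: 61, 2, 16, 40, 20, 25.
Maximum is 61, attained at A.
r = √61 ≈ 7.81.

7.81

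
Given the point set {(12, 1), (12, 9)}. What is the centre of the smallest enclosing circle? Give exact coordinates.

(12, 5)

The smallest circle enclosing two points has them as diameter endpoints.
Centre = midpoint = (12, 5); r² = |(12, 1)−(12, 9)|²/4 = 64/4 = 16.
Centre = (12, 5).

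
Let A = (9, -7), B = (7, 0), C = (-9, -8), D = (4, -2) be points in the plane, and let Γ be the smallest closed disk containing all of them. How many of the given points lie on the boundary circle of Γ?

The minimum enclosing circle is determined by three boundary points: A, B, C.
Their circumcentre is (-0.09375, -5.8125) with r² = 84.1064453125.
The farthest remaining point D is at distance² 31.2939453125 ≤ 84.1064453125.
The points at distance exactly r from the centre are A, B, C — 3 points.

3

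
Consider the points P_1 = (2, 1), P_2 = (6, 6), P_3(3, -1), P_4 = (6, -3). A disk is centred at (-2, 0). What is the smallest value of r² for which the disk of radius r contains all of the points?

The required radius is the distance from (-2, 0) to the farthest point.
Squared distances: 17, 100, 26, 73.
Maximum is 100, attained at P_2.

100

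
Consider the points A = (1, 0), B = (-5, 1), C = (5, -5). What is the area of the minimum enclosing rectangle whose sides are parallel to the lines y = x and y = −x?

40

In coordinates u = x + y, v = x − y the rectangle is axis-aligned; the map (x,y)→(u,v) scales areas by 2.
u-values: 1, -4, 0; range = 1 − (-4) = 5.
v-values: 1, -6, 10; range = 10 − (-6) = 16.
Area = (5 × 16) / 2 = 40.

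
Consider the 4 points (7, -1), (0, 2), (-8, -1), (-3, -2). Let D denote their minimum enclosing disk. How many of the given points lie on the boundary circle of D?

2

By Welzl's lemma the MEC is supported by two points (diametrically opposite) or three points (on a circumcircle).
The farthest pair is (7, -1)–(-8, -1) with squared distance 225. The circle on this segment as diameter has centre (-0.5, -1) and r² = 225/4 = 56.25.
Check (0, 2): distance² to centre = 9.25 ≤ 56.25, so it lies inside.
All remaining points lie in this disk, and no smaller disk contains both endpoints, so this is the minimum enclosing circle.
The points at distance exactly r from the centre are (7, -1), (-8, -1) — 2 points.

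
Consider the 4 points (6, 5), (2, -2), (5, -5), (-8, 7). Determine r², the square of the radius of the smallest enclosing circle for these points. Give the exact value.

78.25

A smallest enclosing disk is always determined by at most three of the input points on its boundary.
The farthest pair is (5, -5)–(-8, 7) with squared distance 313. The circle on this segment as diameter has centre (-1.5, 1) and r² = 313/4 = 78.25.
Check (6, 5): distance² to centre = 72.25 ≤ 78.25, so it lies inside.
All remaining points lie in this disk, and no smaller disk contains both endpoints, so this is the minimum enclosing circle.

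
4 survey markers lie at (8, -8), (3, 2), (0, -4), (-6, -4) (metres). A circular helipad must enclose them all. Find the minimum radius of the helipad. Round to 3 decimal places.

A smallest enclosing disk is always determined by at most three of the input points on its boundary.
The minimum enclosing circle is determined by three boundary points: (8, -8), (3, 2), (-6, -4).
Their circumcentre is (1.25, -5.125) with r² = 53.828125.
The farthest remaining point (0, -4) is at distance² 2.828125 ≤ 53.828125.
r = √(53.828125) ≈ 7.337.

7.337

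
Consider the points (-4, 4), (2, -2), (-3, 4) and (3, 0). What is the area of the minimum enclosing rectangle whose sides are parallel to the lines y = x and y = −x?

18

In coordinates u = x + y, v = x − y the rectangle is axis-aligned; the map (x,y)→(u,v) scales areas by 2.
u-values: 0, 0, 1, 3; range = 3 − 0 = 3.
v-values: -8, 4, -7, 3; range = 4 − (-8) = 12.
Area = (3 × 12) / 2 = 18.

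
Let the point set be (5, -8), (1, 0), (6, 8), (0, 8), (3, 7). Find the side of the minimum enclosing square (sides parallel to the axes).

16

The bounding box has width 6 and height 16.
An axis-aligned square enclosing the set must have side ≥ max(width, height).
So the minimum side is max(6, 16) = 16.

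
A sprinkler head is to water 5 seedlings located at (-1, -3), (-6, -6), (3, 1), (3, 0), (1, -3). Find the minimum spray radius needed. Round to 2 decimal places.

The minimum enclosing circle of a finite set is fixed by two of the points (as a diameter) or three (as a circumcircle).
The farthest pair is (-6, -6)–(3, 1) with squared distance 130. The circle on this segment as diameter has centre (-1.5, -2.5) and r² = 130/4 = 32.5.
Check (-1, -3): distance² to centre = 0.5 ≤ 32.5, so it lies inside.
All remaining points lie in this disk, and no smaller disk contains both endpoints, so this is the minimum enclosing circle.
r = √(32.5) ≈ 5.70.

5.70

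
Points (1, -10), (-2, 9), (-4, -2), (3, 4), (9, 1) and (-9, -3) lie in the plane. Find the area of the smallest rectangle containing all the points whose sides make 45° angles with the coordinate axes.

In coordinates u = x + y, v = x − y the rectangle is axis-aligned; the map (x,y)→(u,v) scales areas by 2.
u-values: -9, 7, -6, 7, 10, -12; range = 10 − (-12) = 22.
v-values: 11, -11, -2, -1, 8, -6; range = 11 − (-11) = 22.
Area = (22 × 22) / 2 = 242.

242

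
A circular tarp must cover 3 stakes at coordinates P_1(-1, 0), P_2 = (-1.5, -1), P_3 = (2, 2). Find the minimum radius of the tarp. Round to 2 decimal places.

Side lengths²: P_1P_2² = 1.25, P_1P_3² = 13, P_2P_3² = 21.25.
Since P_2P_3² = 21.25 ≥ 13 + 1.25 = 14.25, the angle opposite P_2P_3 is not acute, so the smallest enclosing circle has P_2P_3 as diameter.
Centre = midpoint of P_2P_3 = (0.25, 0.5), r² = 21.25/4 = 5.3125.
r = √(5.3125) ≈ 2.30.

2.30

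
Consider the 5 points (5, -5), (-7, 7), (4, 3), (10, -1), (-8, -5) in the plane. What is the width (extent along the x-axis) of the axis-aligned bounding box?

max x = 10, min x = -8, so width = 18.

18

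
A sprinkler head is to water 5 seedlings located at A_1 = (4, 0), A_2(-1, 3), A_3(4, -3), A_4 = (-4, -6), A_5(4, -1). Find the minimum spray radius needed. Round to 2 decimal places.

5.12

The minimum enclosing circle is determined by three boundary points: A_1, A_2, A_4.
Their circumcentre is (-2/3, -19/9) with r² = 2125/81.
The farthest remaining point A_5 is at distance² 1864/81 ≤ 2125/81.
r = √(2125/81) ≈ 5.12.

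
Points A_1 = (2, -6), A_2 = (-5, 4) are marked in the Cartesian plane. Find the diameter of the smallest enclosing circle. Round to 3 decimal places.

12.207

The smallest circle enclosing two points has them as diameter endpoints.
Centre = midpoint = (-1.5, -1); r² = |A_1A_2|²/4 = 149/4 = 37.25.
Diameter = 2r = 2√(37.25) ≈ 12.207.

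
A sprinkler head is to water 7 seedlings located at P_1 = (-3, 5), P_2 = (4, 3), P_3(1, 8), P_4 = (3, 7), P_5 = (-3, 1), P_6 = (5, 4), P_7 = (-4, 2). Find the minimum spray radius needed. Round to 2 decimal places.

4.63

The minimum enclosing circle is determined by three boundary points: P_3, P_6, P_7.
Their circumcentre is (9/22, 75/22) with r² = 5185/242.
The farthest remaining point P_4 is at distance² 4745/242 ≤ 5185/242.
r = √(5185/242) ≈ 4.63.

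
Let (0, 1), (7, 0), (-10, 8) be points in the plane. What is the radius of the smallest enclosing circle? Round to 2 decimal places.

Call the three points A, B, C in the order given.
Side lengths²: AB² = 50, AC² = 149, BC² = 353.
Since BC² = 353 ≥ 149 + 50 = 199, the angle opposite BC is not acute, so the smallest enclosing circle has BC as diameter.
Centre = midpoint of BC = (-1.5, 4), r² = 353/4 = 88.25.
r = √(88.25) ≈ 9.39.

9.39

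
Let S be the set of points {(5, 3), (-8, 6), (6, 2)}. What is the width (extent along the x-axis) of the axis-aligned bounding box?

14

max x = 6, min x = -8, so width = 14.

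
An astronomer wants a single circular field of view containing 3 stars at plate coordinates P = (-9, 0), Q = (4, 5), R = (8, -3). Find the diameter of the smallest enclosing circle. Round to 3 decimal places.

Side lengths²: PQ² = 194, PR² = 298, QR² = 80.
Since PR² = 298 ≥ 194 + 80 = 274, the angle opposite PR is not acute, so the smallest enclosing circle has PR as diameter.
Centre = midpoint of PR = (-0.5, -1.5), r² = 298/4 = 74.5.
Diameter = 2r = 2√(74.5) ≈ 17.263.

17.263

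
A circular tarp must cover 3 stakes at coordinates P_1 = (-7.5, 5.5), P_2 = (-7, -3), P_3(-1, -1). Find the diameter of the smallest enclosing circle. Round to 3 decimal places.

9.520

Side lengths²: P_1P_2² = 72.5, P_1P_3² = 84.5, P_2P_3² = 40.
Since P_1P_3² = 84.5 < 72.5 + 40 = 112.5, the triangle is acute, so the smallest enclosing circle is the circumcircle.
Circumcentre = (-5.125, 1.375), r² = 22.65625.
Diameter = 2r = 2√(22.65625) ≈ 9.520.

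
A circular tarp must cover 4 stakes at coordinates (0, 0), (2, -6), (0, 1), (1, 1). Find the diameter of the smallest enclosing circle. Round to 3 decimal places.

7.280

A smallest enclosing disk is always determined by at most three of the input points on its boundary.
The farthest pair is (2, -6)–(0, 1) with squared distance 53. The circle on this segment as diameter has centre (1, -2.5) and r² = 53/4 = 13.25.
Check (0, 0): distance² to centre = 7.25 ≤ 13.25, so it lies inside.
All remaining points lie in this disk, and no smaller disk contains both endpoints, so this is the minimum enclosing circle.
Diameter = 2r = 2√(13.25) ≈ 7.280.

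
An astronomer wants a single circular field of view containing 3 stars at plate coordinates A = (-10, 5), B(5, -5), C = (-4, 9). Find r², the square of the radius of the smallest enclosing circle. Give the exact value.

46813/576

Side lengths²: AB² = 325, AC² = 52, BC² = 277.
Since AB² = 325 < 277 + 52 = 329, the triangle is acute, so the smallest enclosing circle is the circumcircle.
Circumcentre = (-29/12, 0.125), r² = 46813/576.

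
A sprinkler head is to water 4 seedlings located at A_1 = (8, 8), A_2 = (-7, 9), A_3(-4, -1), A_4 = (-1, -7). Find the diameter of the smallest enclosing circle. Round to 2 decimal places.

By Welzl's lemma the MEC is supported by two points (diametrically opposite) or three points (on a circumcircle).
The minimum enclosing circle is determined by three boundary points: A_1, A_2, A_4.
Their circumcentre is (4/39, 33/13) with r² = 140233/1521.
The farthest remaining point A_3 is at distance² 44644/1521 ≤ 140233/1521.
Diameter = 2r = 2√(140233/1521) ≈ 19.20.

19.20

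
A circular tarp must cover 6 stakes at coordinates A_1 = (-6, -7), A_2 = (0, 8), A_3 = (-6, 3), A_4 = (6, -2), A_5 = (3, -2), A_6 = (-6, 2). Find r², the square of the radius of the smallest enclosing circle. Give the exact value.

66.6536

The minimum enclosing circle is determined by three boundary points: A_1, A_2, A_4.
Their circumcentre is (-1.9, 0.06) with r² = 66.6536.
The farthest remaining point A_5 is at distance² 28.2536 ≤ 66.6536.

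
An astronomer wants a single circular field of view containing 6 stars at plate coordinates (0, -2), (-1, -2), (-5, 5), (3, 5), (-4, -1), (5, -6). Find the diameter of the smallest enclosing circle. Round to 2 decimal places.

A smallest enclosing disk is always determined by at most three of the input points on its boundary.
The farthest pair is (-5, 5)–(5, -6) with squared distance 221. The circle on this segment as diameter has centre (0, -0.5) and r² = 221/4 = 55.25.
Check (0, -2): distance² to centre = 2.25 ≤ 55.25, so it lies inside.
All remaining points lie in this disk, and no smaller disk contains both endpoints, so this is the minimum enclosing circle.
Diameter = 2r = 2√(55.25) ≈ 14.87.

14.87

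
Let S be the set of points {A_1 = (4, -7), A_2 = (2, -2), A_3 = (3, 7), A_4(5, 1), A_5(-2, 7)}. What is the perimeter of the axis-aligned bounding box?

42

Width = max x − min x = 5 − (-2) = 7.
Height = max y − min y = 7 − (-7) = 14.
Perimeter = 2(7 + 14) = 42.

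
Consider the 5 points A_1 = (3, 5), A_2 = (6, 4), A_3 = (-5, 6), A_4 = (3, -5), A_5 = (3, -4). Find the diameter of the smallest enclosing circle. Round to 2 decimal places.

The minimum enclosing circle is determined by three boundary points: A_2, A_3, A_4.
Their circumcentre is (-3/14, 15/14) with r² = 4625/98.
The farthest remaining point A_5 is at distance² 3533/98 ≤ 4625/98.
Diameter = 2r = 2√(4625/98) ≈ 13.74.

13.74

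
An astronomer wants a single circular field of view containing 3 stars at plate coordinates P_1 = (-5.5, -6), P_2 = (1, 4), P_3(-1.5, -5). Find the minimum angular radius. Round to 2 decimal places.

Side lengths²: P_1P_2² = 142.25, P_1P_3² = 17, P_2P_3² = 87.25.
Since P_1P_2² = 142.25 ≥ 87.25 + 17 = 104.25, the angle opposite P_1P_2 is not acute, so the smallest enclosing circle has P_1P_2 as diameter.
Centre = midpoint of P_1P_2 = (-2.25, -1), r² = 142.25/4 = 35.5625.
r = √(35.5625) ≈ 5.96.

5.96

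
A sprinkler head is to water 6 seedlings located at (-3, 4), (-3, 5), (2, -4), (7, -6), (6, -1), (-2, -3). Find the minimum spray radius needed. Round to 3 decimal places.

7.433

The minimum enclosing circle of a finite set is fixed by two of the points (as a diameter) or three (as a circumcircle).
The farthest pair is (-3, 5)–(7, -6) with squared distance 221. The circle on this segment as diameter has centre (2, -0.5) and r² = 221/4 = 55.25.
Check (-3, 4): distance² to centre = 45.25 ≤ 55.25, so it lies inside.
All remaining points lie in this disk, and no smaller disk contains both endpoints, so this is the minimum enclosing circle.
r = √(55.25) ≈ 7.433.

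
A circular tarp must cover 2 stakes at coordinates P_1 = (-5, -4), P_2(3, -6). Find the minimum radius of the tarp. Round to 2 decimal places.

4.12

The smallest circle enclosing two points has them as diameter endpoints.
Centre = midpoint = (-1, -5); r² = |P_1P_2|²/4 = 68/4 = 17.
r = √17 ≈ 4.12.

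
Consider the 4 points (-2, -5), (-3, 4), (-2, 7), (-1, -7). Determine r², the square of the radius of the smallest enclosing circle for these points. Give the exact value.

The farthest pair is (-2, 7)–(-1, -7) with squared distance 197. The circle on this segment as diameter has centre (-1.5, 0) and r² = 197/4 = 49.25.
Check (-2, -5): distance² to centre = 25.25 ≤ 49.25, so it lies inside.
All remaining points lie in this disk, and no smaller disk contains both endpoints, so this is the minimum enclosing circle.

49.25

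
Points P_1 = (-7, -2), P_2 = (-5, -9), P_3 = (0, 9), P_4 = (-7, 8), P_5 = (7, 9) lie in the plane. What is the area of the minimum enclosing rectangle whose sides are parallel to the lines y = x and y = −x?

285

In coordinates u = x + y, v = x − y the rectangle is axis-aligned; the map (x,y)→(u,v) scales areas by 2.
u-values: -9, -14, 9, 1, 16; range = 16 − (-14) = 30.
v-values: -5, 4, -9, -15, -2; range = 4 − (-15) = 19.
Area = (30 × 19) / 2 = 285.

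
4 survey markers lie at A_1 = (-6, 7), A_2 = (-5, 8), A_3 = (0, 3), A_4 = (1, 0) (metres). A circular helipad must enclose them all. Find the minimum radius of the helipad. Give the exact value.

5

By Welzl's lemma the MEC is supported by two points (diametrically opposite) or three points (on a circumcircle).
The farthest pair is A_2–A_4 with squared distance 100. The circle on this segment as diameter has centre (-2, 4) and r² = 100/4 = 25.
Check A_1: distance² to centre = 25 ≤ 25, so it lies inside.
All remaining points lie in this disk, and no smaller disk contains both endpoints, so this is the minimum enclosing circle.
r = √25 = 5.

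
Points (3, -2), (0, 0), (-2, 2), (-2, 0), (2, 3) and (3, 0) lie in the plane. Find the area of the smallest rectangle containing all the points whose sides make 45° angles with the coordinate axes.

31.5

In coordinates u = x + y, v = x − y the rectangle is axis-aligned; the map (x,y)→(u,v) scales areas by 2.
u-values: 1, 0, 0, -2, 5, 3; range = 5 − (-2) = 7.
v-values: 5, 0, -4, -2, -1, 3; range = 5 − (-4) = 9.
Area = (7 × 9) / 2 = 31.5.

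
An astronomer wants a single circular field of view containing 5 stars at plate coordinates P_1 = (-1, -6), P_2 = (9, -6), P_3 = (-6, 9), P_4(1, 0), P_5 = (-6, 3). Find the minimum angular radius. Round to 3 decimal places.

By Welzl's lemma the MEC is supported by two points (diametrically opposite) or three points (on a circumcircle).
The farthest pair is P_2–P_3 with squared distance 450. The circle on this segment as diameter has centre (1.5, 1.5) and r² = 450/4 = 112.5.
Check P_1: distance² to centre = 62.5 ≤ 112.5, so it lies inside.
All remaining points lie in this disk, and no smaller disk contains both endpoints, so this is the minimum enclosing circle.
r = √(112.5) ≈ 10.607.

10.607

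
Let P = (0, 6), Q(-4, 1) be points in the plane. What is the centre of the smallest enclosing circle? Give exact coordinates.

(-2, 3.5)

The smallest circle enclosing two points has them as diameter endpoints.
Centre = midpoint = (-2, 3.5); r² = |PQ|²/4 = 41/4 = 10.25.
Centre = (-2, 3.5).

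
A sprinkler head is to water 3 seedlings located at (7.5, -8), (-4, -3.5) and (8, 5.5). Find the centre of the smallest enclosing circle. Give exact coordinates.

Call the three points A, B, C in the order given.
Side lengths²: AB² = 152.5, AC² = 182.5, BC² = 225.
Since BC² = 225 < 182.5 + 152.5 = 335, the triangle is acute, so the smallest enclosing circle is the circumcircle.
Circumcentre = (25/7, -23/21), r² = 111325/1764.
Centre = (25/7, -23/21).

(25/7, -23/21)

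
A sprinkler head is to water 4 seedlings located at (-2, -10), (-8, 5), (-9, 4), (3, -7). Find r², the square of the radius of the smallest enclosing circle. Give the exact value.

130645/1922

The minimum enclosing circle is determined by three boundary points: (-2, -10), (-8, 5), (3, -7).
Their circumcentre is (-215/62, -117/62) with r² = 130645/1922.
The farthest remaining point (-9, 4) is at distance² 125437/1922 ≤ 130645/1922.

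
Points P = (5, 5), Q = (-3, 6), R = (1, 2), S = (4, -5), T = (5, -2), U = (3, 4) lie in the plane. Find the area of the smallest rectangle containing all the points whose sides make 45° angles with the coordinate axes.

99

In coordinates u = x + y, v = x − y the rectangle is axis-aligned; the map (x,y)→(u,v) scales areas by 2.
u-values: 10, 3, 3, -1, 3, 7; range = 10 − (-1) = 11.
v-values: 0, -9, -1, 9, 7, -1; range = 9 − (-9) = 18.
Area = (11 × 18) / 2 = 99.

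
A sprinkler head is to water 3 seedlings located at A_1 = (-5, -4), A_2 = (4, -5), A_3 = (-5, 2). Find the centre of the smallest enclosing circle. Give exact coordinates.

Side lengths²: A_1A_2² = 82, A_1A_3² = 36, A_2A_3² = 130.
Since A_2A_3² = 130 ≥ 82 + 36 = 118, the angle opposite A_2A_3 is not acute, so the smallest enclosing circle has A_2A_3 as diameter.
Centre = midpoint of A_2A_3 = (-0.5, -1.5), r² = 130/4 = 32.5.
Centre = (-0.5, -1.5).

(-0.5, -1.5)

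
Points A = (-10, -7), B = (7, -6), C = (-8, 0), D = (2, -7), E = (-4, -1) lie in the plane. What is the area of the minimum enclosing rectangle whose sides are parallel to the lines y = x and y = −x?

In coordinates u = x + y, v = x − y the rectangle is axis-aligned; the map (x,y)→(u,v) scales areas by 2.
u-values: -17, 1, -8, -5, -5; range = 1 − (-17) = 18.
v-values: -3, 13, -8, 9, -3; range = 13 − (-8) = 21.
Area = (18 × 21) / 2 = 189.

189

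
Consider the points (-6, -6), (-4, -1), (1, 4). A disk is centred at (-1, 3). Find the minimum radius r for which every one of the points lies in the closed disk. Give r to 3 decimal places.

The required radius is the distance from (-1, 3) to the farthest point.
Squared distances: 106, 25, 5.
Maximum is 106, attained at (-6, -6).
r = √106 ≈ 10.296.

10.296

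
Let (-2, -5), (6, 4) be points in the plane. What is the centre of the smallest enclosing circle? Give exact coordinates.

(2, -0.5)

The smallest circle enclosing two points has them as diameter endpoints.
Centre = midpoint = (2, -0.5); r² = |(-2, -5)−(6, 4)|²/4 = 145/4 = 36.25.
Centre = (2, -0.5).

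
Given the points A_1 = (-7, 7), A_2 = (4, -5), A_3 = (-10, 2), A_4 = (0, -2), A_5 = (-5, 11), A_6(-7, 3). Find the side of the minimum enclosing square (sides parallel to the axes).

16

The bounding box has width 14 and height 16.
An axis-aligned square enclosing the set must have side ≥ max(width, height).
So the minimum side is max(14, 16) = 16.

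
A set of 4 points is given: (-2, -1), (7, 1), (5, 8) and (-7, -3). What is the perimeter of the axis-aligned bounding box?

50

Width = max x − min x = 7 − (-7) = 14.
Height = max y − min y = 8 − (-3) = 11.
Perimeter = 2(14 + 11) = 50.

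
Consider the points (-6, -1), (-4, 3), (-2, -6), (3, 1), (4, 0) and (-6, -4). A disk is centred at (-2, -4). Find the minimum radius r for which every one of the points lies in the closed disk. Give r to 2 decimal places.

7.28

The required radius is the distance from (-2, -4) to the farthest point.
Squared distances: 25, 53, 4, 50, 52, 16.
Maximum is 53, attained at (-4, 3).
r = √53 ≈ 7.28.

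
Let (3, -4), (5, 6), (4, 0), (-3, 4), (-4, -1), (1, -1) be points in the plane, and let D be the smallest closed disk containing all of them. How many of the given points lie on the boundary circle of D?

By Welzl's lemma the MEC is supported by two points (diametrically opposite) or three points (on a circumcircle).
The minimum enclosing circle is determined by three boundary points: (3, -4), (5, 6), (-4, -1).
Their circumcentre is (47/38, 59/38) with r² = 24505/722.
The farthest remaining point (-3, 4) is at distance² 17285/722 ≤ 24505/722.
The points at distance exactly r from the centre are (3, -4), (5, 6), (-4, -1) — 3 points.

3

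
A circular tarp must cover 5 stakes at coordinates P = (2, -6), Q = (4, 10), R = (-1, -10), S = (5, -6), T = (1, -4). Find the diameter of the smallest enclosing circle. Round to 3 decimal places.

The farthest pair is Q–R with squared distance 425. The circle on this segment as diameter has centre (1.5, 0) and r² = 425/4 = 106.25.
Check P: distance² to centre = 36.25 ≤ 106.25, so it lies inside.
All remaining points lie in this disk, and no smaller disk contains both endpoints, so this is the minimum enclosing circle.
Diameter = 2r = 2√(106.25) ≈ 20.616.

20.616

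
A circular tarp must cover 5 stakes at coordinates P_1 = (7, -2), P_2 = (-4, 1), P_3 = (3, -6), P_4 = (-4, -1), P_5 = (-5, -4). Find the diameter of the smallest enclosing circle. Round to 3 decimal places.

By Welzl's lemma the MEC is supported by two points (diametrically opposite) or three points (on a circumcircle).
The minimum enclosing circle is determined by three boundary points: P_1, P_2, P_5.
Their circumcentre is (27/29, -75/29) with r² = 31265/841.
The farthest remaining point P_4 is at distance² 22565/841 ≤ 31265/841.
Diameter = 2r = 2√(31265/841) ≈ 12.194.

12.194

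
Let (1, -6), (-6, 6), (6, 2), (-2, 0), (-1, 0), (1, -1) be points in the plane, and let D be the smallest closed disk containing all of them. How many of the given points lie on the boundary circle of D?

The minimum enclosing circle of a finite set is fixed by two of the points (as a diameter) or three (as a circumcircle).
The minimum enclosing circle is determined by three boundary points: (1, -6), (-6, 6), (6, 2).
Their circumcentre is (-61/58, 49/58) with r² = 85885/1682.
The farthest remaining point (1, -1) is at distance² 12805/1682 ≤ 85885/1682.
The points at distance exactly r from the centre are (1, -6), (-6, 6), (6, 2) — 3 points.

3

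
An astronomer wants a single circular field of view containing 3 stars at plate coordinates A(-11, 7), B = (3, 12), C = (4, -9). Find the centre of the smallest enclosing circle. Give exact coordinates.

(-49/46, 59/46)

Side lengths²: AB² = 221, AC² = 481, BC² = 442.
Since AC² = 481 < 442 + 221 = 663, the triangle is acute, so the smallest enclosing circle is the circumcircle.
Circumcentre = (-49/46, 59/46), r² = 139009/1058.
Centre = (-49/46, 59/46).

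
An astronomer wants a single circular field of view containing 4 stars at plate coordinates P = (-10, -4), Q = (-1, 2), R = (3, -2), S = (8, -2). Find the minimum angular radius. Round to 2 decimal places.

The farthest pair is P–S with squared distance 328. The circle on this segment as diameter has centre (-1, -3) and r² = 328/4 = 82.
Check Q: distance² to centre = 25 ≤ 82, so it lies inside.
All remaining points lie in this disk, and no smaller disk contains both endpoints, so this is the minimum enclosing circle.
r = √82 ≈ 9.06.

9.06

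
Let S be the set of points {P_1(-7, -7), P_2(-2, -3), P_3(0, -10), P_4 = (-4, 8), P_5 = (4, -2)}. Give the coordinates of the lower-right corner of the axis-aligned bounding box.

(4, -10)

x-range [-7, 4], y-range [-10, 8].
The lower-right corner is (4, -10).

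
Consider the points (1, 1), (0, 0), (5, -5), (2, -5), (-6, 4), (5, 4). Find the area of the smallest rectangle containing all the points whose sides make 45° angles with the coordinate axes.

120

In coordinates u = x + y, v = x − y the rectangle is axis-aligned; the map (x,y)→(u,v) scales areas by 2.
u-values: 2, 0, 0, -3, -2, 9; range = 9 − (-3) = 12.
v-values: 0, 0, 10, 7, -10, 1; range = 10 − (-10) = 20.
Area = (12 × 20) / 2 = 120.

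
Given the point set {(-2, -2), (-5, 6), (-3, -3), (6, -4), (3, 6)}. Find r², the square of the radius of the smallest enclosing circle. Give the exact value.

The minimum enclosing circle of a finite set is fixed by two of the points (as a diameter) or three (as a circumcircle).
The farthest pair is (-5, 6)–(6, -4) with squared distance 221. The circle on this segment as diameter has centre (0.5, 1) and r² = 221/4 = 55.25.
Check (-2, -2): distance² to centre = 15.25 ≤ 55.25, so it lies inside.
All remaining points lie in this disk, and no smaller disk contains both endpoints, so this is the minimum enclosing circle.

55.25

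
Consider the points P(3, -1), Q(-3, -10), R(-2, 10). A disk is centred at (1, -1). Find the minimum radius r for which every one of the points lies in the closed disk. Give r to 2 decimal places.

The required radius is the distance from (1, -1) to the farthest point.
Squared distances: 4, 97, 130.
Maximum is 130, attained at R.
r = √130 ≈ 11.40.

11.40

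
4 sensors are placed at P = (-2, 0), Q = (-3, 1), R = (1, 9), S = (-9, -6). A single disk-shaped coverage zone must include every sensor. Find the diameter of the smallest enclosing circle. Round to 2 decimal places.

The minimum enclosing circle of a finite set is fixed by two of the points (as a diameter) or three (as a circumcircle).
The farthest pair is R–S with squared distance 325. The circle on this segment as diameter has centre (-4, 1.5) and r² = 325/4 = 81.25.
Check P: distance² to centre = 6.25 ≤ 81.25, so it lies inside.
All remaining points lie in this disk, and no smaller disk contains both endpoints, so this is the minimum enclosing circle.
Diameter = 2r = 2√(81.25) ≈ 18.03.

18.03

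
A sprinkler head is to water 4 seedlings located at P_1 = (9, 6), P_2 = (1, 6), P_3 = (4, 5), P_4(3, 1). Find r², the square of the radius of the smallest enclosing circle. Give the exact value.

17.69

The minimum enclosing circle is determined by three boundary points: P_1, P_2, P_4.
Their circumcentre is (5, 4.7) with r² = 17.69.
The farthest remaining point P_3 is at distance² 1.09 ≤ 17.69.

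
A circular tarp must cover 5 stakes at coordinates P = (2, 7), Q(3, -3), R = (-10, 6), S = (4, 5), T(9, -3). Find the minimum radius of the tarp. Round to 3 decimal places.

10.512

The farthest pair is R–T with squared distance 442. The circle on this segment as diameter has centre (-0.5, 1.5) and r² = 442/4 = 110.5.
Check P: distance² to centre = 36.5 ≤ 110.5, so it lies inside.
All remaining points lie in this disk, and no smaller disk contains both endpoints, so this is the minimum enclosing circle.
r = √(110.5) ≈ 10.512.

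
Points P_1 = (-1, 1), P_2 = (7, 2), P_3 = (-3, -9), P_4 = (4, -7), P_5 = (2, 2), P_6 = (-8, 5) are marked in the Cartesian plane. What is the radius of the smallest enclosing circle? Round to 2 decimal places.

By Welzl's lemma the MEC is supported by two points (diametrically opposite) or three points (on a circumcircle).
The minimum enclosing circle is determined by three boundary points: P_2, P_3, P_6.
Their circumcentre is (-1.3, -0.5) with r² = 75.14.
The farthest remaining point P_4 is at distance² 70.34 ≤ 75.14.
r = √(75.14) ≈ 8.67.

8.67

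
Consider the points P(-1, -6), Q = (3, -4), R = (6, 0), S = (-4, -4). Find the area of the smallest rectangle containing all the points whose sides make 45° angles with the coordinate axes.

49

In coordinates u = x + y, v = x − y the rectangle is axis-aligned; the map (x,y)→(u,v) scales areas by 2.
u-values: -7, -1, 6, -8; range = 6 − (-8) = 14.
v-values: 5, 7, 6, 0; range = 7 − 0 = 7.
Area = (14 × 7) / 2 = 49.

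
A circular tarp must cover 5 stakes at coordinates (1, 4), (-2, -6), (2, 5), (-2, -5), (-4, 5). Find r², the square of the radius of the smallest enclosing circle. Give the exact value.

A smallest enclosing disk is always determined by at most three of the input points on its boundary.
The minimum enclosing circle is determined by three boundary points: (-2, -6), (2, 5), (-4, 5).
Their circumcentre is (-1, -3/22) with r² = 17125/484.
The farthest remaining point (-2, -5) is at distance² 11933/484 ≤ 17125/484.

17125/484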